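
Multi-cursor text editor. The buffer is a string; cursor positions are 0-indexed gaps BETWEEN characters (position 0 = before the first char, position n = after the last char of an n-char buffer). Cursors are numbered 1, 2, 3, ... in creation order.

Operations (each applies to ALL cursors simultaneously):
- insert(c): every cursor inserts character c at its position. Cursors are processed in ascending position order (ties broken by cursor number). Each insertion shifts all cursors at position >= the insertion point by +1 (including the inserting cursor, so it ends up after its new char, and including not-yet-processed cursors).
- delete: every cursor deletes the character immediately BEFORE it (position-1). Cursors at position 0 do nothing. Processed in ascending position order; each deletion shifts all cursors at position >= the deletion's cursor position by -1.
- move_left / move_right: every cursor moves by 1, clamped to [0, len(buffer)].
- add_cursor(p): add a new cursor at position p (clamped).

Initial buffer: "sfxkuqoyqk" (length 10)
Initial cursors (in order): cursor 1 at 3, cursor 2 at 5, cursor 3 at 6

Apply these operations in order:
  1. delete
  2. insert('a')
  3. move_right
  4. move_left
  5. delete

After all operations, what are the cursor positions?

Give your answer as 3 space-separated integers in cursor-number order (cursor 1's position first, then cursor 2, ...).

Answer: 2 3 3

Derivation:
After op 1 (delete): buffer="sfkoyqk" (len 7), cursors c1@2 c2@3 c3@3, authorship .......
After op 2 (insert('a')): buffer="sfakaaoyqk" (len 10), cursors c1@3 c2@6 c3@6, authorship ..1.23....
After op 3 (move_right): buffer="sfakaaoyqk" (len 10), cursors c1@4 c2@7 c3@7, authorship ..1.23....
After op 4 (move_left): buffer="sfakaaoyqk" (len 10), cursors c1@3 c2@6 c3@6, authorship ..1.23....
After op 5 (delete): buffer="sfkoyqk" (len 7), cursors c1@2 c2@3 c3@3, authorship .......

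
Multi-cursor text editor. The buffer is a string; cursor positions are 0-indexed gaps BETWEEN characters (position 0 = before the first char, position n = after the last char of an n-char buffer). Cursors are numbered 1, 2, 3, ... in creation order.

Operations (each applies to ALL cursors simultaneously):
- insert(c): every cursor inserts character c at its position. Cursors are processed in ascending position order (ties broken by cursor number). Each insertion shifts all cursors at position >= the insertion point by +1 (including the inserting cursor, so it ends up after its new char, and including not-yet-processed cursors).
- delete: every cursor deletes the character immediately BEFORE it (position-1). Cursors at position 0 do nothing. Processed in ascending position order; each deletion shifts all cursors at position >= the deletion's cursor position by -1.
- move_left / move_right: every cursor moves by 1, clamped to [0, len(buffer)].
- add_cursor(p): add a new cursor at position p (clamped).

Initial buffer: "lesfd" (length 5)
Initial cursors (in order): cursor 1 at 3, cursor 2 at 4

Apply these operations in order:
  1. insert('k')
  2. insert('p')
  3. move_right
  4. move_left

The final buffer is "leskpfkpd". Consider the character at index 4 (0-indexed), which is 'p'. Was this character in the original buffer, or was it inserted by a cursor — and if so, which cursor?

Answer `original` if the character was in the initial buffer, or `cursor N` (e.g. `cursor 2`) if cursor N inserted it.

After op 1 (insert('k')): buffer="leskfkd" (len 7), cursors c1@4 c2@6, authorship ...1.2.
After op 2 (insert('p')): buffer="leskpfkpd" (len 9), cursors c1@5 c2@8, authorship ...11.22.
After op 3 (move_right): buffer="leskpfkpd" (len 9), cursors c1@6 c2@9, authorship ...11.22.
After op 4 (move_left): buffer="leskpfkpd" (len 9), cursors c1@5 c2@8, authorship ...11.22.
Authorship (.=original, N=cursor N): . . . 1 1 . 2 2 .
Index 4: author = 1

Answer: cursor 1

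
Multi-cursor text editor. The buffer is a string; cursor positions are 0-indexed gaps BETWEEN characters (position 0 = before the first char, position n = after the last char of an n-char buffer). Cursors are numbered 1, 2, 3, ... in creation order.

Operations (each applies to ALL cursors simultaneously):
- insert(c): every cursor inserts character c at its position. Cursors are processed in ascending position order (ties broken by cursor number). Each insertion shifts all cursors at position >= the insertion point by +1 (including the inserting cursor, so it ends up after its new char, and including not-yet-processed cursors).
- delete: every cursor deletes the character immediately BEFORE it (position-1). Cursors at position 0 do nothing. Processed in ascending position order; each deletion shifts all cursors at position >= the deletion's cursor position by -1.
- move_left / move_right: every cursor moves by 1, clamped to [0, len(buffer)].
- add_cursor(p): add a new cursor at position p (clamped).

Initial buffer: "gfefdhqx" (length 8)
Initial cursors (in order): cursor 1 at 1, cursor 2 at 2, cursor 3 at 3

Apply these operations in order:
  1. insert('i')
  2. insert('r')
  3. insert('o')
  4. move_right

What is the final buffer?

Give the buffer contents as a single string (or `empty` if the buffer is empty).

After op 1 (insert('i')): buffer="gifieifdhqx" (len 11), cursors c1@2 c2@4 c3@6, authorship .1.2.3.....
After op 2 (insert('r')): buffer="girfireirfdhqx" (len 14), cursors c1@3 c2@6 c3@9, authorship .11.22.33.....
After op 3 (insert('o')): buffer="girofiroeirofdhqx" (len 17), cursors c1@4 c2@8 c3@12, authorship .111.222.333.....
After op 4 (move_right): buffer="girofiroeirofdhqx" (len 17), cursors c1@5 c2@9 c3@13, authorship .111.222.333.....

Answer: girofiroeirofdhqx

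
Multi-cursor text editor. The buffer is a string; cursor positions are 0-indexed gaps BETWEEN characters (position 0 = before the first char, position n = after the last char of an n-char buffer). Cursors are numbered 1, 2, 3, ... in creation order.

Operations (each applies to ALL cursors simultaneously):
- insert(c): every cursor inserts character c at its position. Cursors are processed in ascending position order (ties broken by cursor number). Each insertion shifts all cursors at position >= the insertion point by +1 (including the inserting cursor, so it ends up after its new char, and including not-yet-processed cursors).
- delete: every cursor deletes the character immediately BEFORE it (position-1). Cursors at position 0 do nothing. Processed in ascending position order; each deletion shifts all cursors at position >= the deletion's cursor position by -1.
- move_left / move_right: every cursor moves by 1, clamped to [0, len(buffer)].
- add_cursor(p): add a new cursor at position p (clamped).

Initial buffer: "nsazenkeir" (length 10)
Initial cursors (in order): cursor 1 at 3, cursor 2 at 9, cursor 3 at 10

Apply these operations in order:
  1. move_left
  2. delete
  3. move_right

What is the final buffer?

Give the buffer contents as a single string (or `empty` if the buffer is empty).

After op 1 (move_left): buffer="nsazenkeir" (len 10), cursors c1@2 c2@8 c3@9, authorship ..........
After op 2 (delete): buffer="nazenkr" (len 7), cursors c1@1 c2@6 c3@6, authorship .......
After op 3 (move_right): buffer="nazenkr" (len 7), cursors c1@2 c2@7 c3@7, authorship .......

Answer: nazenkr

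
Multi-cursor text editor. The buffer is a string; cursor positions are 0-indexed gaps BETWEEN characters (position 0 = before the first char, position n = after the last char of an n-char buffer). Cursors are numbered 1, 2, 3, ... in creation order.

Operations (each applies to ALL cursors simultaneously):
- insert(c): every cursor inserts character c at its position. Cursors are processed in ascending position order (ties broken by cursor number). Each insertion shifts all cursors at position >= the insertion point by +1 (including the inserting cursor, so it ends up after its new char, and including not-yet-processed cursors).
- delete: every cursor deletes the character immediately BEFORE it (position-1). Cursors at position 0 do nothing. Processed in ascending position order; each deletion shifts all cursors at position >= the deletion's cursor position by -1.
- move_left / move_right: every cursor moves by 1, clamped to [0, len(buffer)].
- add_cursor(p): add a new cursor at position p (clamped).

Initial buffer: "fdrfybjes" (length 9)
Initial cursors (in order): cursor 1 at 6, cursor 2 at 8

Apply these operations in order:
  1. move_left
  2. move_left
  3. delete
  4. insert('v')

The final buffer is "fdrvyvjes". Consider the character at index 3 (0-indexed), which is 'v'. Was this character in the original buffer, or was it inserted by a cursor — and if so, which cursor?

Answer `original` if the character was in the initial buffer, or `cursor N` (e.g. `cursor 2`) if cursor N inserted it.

After op 1 (move_left): buffer="fdrfybjes" (len 9), cursors c1@5 c2@7, authorship .........
After op 2 (move_left): buffer="fdrfybjes" (len 9), cursors c1@4 c2@6, authorship .........
After op 3 (delete): buffer="fdryjes" (len 7), cursors c1@3 c2@4, authorship .......
After op 4 (insert('v')): buffer="fdrvyvjes" (len 9), cursors c1@4 c2@6, authorship ...1.2...
Authorship (.=original, N=cursor N): . . . 1 . 2 . . .
Index 3: author = 1

Answer: cursor 1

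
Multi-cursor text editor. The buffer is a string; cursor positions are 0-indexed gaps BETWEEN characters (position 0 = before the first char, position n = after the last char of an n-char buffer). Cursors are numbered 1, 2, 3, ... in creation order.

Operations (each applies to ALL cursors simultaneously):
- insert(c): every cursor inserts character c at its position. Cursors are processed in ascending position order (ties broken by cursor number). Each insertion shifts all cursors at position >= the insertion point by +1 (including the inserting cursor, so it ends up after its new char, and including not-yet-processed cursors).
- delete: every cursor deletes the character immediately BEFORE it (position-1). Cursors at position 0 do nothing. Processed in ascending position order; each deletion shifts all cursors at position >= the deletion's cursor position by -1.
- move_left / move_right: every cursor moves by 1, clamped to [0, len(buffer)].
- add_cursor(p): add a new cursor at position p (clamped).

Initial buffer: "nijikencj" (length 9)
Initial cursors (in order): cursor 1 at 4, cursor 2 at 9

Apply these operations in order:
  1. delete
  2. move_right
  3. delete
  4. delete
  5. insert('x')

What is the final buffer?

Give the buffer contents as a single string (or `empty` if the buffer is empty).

Answer: nixex

Derivation:
After op 1 (delete): buffer="nijkenc" (len 7), cursors c1@3 c2@7, authorship .......
After op 2 (move_right): buffer="nijkenc" (len 7), cursors c1@4 c2@7, authorship .......
After op 3 (delete): buffer="nijen" (len 5), cursors c1@3 c2@5, authorship .....
After op 4 (delete): buffer="nie" (len 3), cursors c1@2 c2@3, authorship ...
After op 5 (insert('x')): buffer="nixex" (len 5), cursors c1@3 c2@5, authorship ..1.2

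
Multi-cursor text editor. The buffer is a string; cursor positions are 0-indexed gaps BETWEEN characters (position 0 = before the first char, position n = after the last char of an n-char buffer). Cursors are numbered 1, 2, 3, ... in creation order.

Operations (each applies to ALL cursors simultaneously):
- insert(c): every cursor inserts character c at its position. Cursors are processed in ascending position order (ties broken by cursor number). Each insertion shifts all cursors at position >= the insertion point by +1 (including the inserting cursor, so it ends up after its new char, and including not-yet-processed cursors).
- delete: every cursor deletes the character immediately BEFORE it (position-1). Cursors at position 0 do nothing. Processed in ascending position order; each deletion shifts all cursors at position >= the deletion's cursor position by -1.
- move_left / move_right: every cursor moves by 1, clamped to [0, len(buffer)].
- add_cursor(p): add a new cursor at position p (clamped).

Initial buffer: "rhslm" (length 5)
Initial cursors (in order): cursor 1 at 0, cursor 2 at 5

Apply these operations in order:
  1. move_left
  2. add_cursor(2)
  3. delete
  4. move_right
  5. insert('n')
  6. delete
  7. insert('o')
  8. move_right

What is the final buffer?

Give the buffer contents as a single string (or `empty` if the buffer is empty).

After op 1 (move_left): buffer="rhslm" (len 5), cursors c1@0 c2@4, authorship .....
After op 2 (add_cursor(2)): buffer="rhslm" (len 5), cursors c1@0 c3@2 c2@4, authorship .....
After op 3 (delete): buffer="rsm" (len 3), cursors c1@0 c3@1 c2@2, authorship ...
After op 4 (move_right): buffer="rsm" (len 3), cursors c1@1 c3@2 c2@3, authorship ...
After op 5 (insert('n')): buffer="rnsnmn" (len 6), cursors c1@2 c3@4 c2@6, authorship .1.3.2
After op 6 (delete): buffer="rsm" (len 3), cursors c1@1 c3@2 c2@3, authorship ...
After op 7 (insert('o')): buffer="rosomo" (len 6), cursors c1@2 c3@4 c2@6, authorship .1.3.2
After op 8 (move_right): buffer="rosomo" (len 6), cursors c1@3 c3@5 c2@6, authorship .1.3.2

Answer: rosomo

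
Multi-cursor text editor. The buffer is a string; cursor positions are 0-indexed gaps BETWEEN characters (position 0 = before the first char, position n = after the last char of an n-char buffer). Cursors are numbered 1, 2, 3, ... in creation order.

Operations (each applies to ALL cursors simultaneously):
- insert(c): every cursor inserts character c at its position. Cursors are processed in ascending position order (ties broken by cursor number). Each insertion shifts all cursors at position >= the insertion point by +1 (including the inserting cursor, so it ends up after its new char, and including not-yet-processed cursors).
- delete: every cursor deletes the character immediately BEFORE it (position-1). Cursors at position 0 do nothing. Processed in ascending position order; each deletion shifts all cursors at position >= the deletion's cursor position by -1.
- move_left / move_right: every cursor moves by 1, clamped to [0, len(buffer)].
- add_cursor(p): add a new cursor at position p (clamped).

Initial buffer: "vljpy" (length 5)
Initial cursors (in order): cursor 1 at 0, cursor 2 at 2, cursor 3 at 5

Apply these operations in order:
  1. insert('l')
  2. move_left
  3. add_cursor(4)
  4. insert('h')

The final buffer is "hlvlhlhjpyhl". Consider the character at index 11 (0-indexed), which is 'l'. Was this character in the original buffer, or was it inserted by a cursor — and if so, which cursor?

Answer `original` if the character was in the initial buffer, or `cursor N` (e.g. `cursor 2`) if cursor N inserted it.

After op 1 (insert('l')): buffer="lvlljpyl" (len 8), cursors c1@1 c2@4 c3@8, authorship 1..2...3
After op 2 (move_left): buffer="lvlljpyl" (len 8), cursors c1@0 c2@3 c3@7, authorship 1..2...3
After op 3 (add_cursor(4)): buffer="lvlljpyl" (len 8), cursors c1@0 c2@3 c4@4 c3@7, authorship 1..2...3
After op 4 (insert('h')): buffer="hlvlhlhjpyhl" (len 12), cursors c1@1 c2@5 c4@7 c3@11, authorship 11..224...33
Authorship (.=original, N=cursor N): 1 1 . . 2 2 4 . . . 3 3
Index 11: author = 3

Answer: cursor 3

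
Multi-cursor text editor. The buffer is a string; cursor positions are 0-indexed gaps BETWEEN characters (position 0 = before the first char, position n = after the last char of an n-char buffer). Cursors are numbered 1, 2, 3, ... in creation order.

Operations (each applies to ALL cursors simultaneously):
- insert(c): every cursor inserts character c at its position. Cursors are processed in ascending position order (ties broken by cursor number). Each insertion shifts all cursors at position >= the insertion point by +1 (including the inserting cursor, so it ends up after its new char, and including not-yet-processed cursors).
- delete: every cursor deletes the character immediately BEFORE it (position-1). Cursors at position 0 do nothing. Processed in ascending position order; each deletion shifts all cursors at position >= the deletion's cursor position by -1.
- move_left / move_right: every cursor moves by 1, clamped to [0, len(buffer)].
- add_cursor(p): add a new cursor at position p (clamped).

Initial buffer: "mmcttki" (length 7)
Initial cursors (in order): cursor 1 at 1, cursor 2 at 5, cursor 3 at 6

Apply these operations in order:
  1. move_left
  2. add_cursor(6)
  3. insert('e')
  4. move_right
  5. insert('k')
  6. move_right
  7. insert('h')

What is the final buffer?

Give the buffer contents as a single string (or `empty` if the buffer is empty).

Answer: emkmhctetkehkkehikh

Derivation:
After op 1 (move_left): buffer="mmcttki" (len 7), cursors c1@0 c2@4 c3@5, authorship .......
After op 2 (add_cursor(6)): buffer="mmcttki" (len 7), cursors c1@0 c2@4 c3@5 c4@6, authorship .......
After op 3 (insert('e')): buffer="emmctetekei" (len 11), cursors c1@1 c2@6 c3@8 c4@10, authorship 1....2.3.4.
After op 4 (move_right): buffer="emmctetekei" (len 11), cursors c1@2 c2@7 c3@9 c4@11, authorship 1....2.3.4.
After op 5 (insert('k')): buffer="emkmctetkekkeik" (len 15), cursors c1@3 c2@9 c3@12 c4@15, authorship 1.1...2.23.34.4
After op 6 (move_right): buffer="emkmctetkekkeik" (len 15), cursors c1@4 c2@10 c3@13 c4@15, authorship 1.1...2.23.34.4
After op 7 (insert('h')): buffer="emkmhctetkehkkehikh" (len 19), cursors c1@5 c2@12 c3@16 c4@19, authorship 1.1.1..2.232.343.44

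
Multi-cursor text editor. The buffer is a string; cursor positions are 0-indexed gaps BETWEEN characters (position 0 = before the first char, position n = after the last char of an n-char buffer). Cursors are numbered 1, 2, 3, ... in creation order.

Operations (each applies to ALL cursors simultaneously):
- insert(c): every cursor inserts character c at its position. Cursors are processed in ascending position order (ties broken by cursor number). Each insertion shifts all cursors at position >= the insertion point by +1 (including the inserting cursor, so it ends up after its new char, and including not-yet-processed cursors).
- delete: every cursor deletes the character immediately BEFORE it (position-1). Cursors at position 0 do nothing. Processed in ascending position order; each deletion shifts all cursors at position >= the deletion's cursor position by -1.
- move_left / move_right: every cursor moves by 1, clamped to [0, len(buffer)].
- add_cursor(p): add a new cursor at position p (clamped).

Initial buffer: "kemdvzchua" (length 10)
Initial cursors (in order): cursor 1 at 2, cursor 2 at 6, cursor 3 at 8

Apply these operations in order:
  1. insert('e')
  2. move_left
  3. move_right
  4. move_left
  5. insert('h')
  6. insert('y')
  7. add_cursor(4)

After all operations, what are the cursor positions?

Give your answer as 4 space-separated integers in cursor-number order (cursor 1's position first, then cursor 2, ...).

Answer: 4 11 16 4

Derivation:
After op 1 (insert('e')): buffer="keemdvzecheua" (len 13), cursors c1@3 c2@8 c3@11, authorship ..1....2..3..
After op 2 (move_left): buffer="keemdvzecheua" (len 13), cursors c1@2 c2@7 c3@10, authorship ..1....2..3..
After op 3 (move_right): buffer="keemdvzecheua" (len 13), cursors c1@3 c2@8 c3@11, authorship ..1....2..3..
After op 4 (move_left): buffer="keemdvzecheua" (len 13), cursors c1@2 c2@7 c3@10, authorship ..1....2..3..
After op 5 (insert('h')): buffer="kehemdvzhechheua" (len 16), cursors c1@3 c2@9 c3@13, authorship ..11....22..33..
After op 6 (insert('y')): buffer="kehyemdvzhyechhyeua" (len 19), cursors c1@4 c2@11 c3@16, authorship ..111....222..333..
After op 7 (add_cursor(4)): buffer="kehyemdvzhyechhyeua" (len 19), cursors c1@4 c4@4 c2@11 c3@16, authorship ..111....222..333..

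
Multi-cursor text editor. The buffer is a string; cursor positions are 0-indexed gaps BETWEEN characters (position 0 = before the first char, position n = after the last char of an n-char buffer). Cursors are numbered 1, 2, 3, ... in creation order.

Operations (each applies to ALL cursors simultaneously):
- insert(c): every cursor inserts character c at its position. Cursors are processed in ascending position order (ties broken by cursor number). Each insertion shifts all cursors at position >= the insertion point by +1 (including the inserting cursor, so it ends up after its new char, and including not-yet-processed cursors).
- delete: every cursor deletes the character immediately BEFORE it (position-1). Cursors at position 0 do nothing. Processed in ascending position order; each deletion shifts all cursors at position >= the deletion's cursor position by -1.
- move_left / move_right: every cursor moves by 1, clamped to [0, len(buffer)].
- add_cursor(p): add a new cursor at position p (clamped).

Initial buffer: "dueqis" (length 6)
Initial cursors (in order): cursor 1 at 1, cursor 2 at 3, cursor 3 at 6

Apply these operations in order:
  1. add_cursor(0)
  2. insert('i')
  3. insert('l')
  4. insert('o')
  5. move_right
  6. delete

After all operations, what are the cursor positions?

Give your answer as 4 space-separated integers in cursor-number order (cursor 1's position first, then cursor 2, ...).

After op 1 (add_cursor(0)): buffer="dueqis" (len 6), cursors c4@0 c1@1 c2@3 c3@6, authorship ......
After op 2 (insert('i')): buffer="idiueiqisi" (len 10), cursors c4@1 c1@3 c2@6 c3@10, authorship 4.1..2...3
After op 3 (insert('l')): buffer="ildilueilqisil" (len 14), cursors c4@2 c1@5 c2@9 c3@14, authorship 44.11..22...33
After op 4 (insert('o')): buffer="ilodiloueiloqisilo" (len 18), cursors c4@3 c1@7 c2@12 c3@18, authorship 444.111..222...333
After op 5 (move_right): buffer="ilodiloueiloqisilo" (len 18), cursors c4@4 c1@8 c2@13 c3@18, authorship 444.111..222...333
After op 6 (delete): buffer="iloiloeiloisil" (len 14), cursors c4@3 c1@6 c2@10 c3@14, authorship 444111.222..33

Answer: 6 10 14 3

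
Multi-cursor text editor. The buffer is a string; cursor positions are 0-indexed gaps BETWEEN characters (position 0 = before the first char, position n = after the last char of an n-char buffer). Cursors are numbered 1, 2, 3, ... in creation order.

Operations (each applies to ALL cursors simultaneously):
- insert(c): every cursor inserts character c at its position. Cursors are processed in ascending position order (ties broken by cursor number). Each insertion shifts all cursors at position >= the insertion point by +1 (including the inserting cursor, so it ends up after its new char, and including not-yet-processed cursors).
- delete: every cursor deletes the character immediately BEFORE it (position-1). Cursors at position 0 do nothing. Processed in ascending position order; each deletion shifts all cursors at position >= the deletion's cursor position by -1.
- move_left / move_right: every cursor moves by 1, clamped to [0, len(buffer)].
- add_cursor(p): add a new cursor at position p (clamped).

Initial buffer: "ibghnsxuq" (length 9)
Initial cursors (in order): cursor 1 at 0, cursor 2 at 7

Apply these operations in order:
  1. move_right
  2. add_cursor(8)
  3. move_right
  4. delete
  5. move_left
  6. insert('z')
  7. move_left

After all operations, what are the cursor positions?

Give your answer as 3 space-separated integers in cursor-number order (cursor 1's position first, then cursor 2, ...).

After op 1 (move_right): buffer="ibghnsxuq" (len 9), cursors c1@1 c2@8, authorship .........
After op 2 (add_cursor(8)): buffer="ibghnsxuq" (len 9), cursors c1@1 c2@8 c3@8, authorship .........
After op 3 (move_right): buffer="ibghnsxuq" (len 9), cursors c1@2 c2@9 c3@9, authorship .........
After op 4 (delete): buffer="ighnsx" (len 6), cursors c1@1 c2@6 c3@6, authorship ......
After op 5 (move_left): buffer="ighnsx" (len 6), cursors c1@0 c2@5 c3@5, authorship ......
After op 6 (insert('z')): buffer="zighnszzx" (len 9), cursors c1@1 c2@8 c3@8, authorship 1.....23.
After op 7 (move_left): buffer="zighnszzx" (len 9), cursors c1@0 c2@7 c3@7, authorship 1.....23.

Answer: 0 7 7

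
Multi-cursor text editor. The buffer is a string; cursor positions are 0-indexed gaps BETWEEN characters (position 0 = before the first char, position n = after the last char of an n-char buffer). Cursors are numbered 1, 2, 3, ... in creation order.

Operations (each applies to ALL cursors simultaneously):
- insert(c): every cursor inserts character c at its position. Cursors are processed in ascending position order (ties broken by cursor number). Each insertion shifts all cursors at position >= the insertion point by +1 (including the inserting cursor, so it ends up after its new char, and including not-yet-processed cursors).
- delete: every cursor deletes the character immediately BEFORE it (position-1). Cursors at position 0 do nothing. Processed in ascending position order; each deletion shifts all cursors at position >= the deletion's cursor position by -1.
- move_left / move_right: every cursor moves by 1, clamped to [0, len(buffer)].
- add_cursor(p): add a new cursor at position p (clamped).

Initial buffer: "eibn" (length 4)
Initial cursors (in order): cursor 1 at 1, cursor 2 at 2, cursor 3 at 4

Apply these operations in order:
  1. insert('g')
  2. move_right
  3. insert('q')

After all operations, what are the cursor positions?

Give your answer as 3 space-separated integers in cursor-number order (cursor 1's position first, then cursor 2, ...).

After op 1 (insert('g')): buffer="egigbng" (len 7), cursors c1@2 c2@4 c3@7, authorship .1.2..3
After op 2 (move_right): buffer="egigbng" (len 7), cursors c1@3 c2@5 c3@7, authorship .1.2..3
After op 3 (insert('q')): buffer="egiqgbqngq" (len 10), cursors c1@4 c2@7 c3@10, authorship .1.12.2.33

Answer: 4 7 10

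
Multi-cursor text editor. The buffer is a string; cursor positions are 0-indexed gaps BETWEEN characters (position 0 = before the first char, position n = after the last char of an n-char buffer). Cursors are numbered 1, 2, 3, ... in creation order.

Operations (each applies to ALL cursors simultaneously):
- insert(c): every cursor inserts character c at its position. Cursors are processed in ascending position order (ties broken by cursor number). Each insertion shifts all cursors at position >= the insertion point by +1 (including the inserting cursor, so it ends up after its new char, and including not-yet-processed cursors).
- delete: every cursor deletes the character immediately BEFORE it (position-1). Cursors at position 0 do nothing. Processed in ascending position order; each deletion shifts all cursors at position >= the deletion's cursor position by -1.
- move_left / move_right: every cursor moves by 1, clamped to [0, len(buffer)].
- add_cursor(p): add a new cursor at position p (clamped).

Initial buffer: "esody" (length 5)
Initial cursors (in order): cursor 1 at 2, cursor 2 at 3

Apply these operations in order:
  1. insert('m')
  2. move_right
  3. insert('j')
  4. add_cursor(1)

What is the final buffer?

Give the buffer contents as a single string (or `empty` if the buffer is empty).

After op 1 (insert('m')): buffer="esmomdy" (len 7), cursors c1@3 c2@5, authorship ..1.2..
After op 2 (move_right): buffer="esmomdy" (len 7), cursors c1@4 c2@6, authorship ..1.2..
After op 3 (insert('j')): buffer="esmojmdjy" (len 9), cursors c1@5 c2@8, authorship ..1.12.2.
After op 4 (add_cursor(1)): buffer="esmojmdjy" (len 9), cursors c3@1 c1@5 c2@8, authorship ..1.12.2.

Answer: esmojmdjy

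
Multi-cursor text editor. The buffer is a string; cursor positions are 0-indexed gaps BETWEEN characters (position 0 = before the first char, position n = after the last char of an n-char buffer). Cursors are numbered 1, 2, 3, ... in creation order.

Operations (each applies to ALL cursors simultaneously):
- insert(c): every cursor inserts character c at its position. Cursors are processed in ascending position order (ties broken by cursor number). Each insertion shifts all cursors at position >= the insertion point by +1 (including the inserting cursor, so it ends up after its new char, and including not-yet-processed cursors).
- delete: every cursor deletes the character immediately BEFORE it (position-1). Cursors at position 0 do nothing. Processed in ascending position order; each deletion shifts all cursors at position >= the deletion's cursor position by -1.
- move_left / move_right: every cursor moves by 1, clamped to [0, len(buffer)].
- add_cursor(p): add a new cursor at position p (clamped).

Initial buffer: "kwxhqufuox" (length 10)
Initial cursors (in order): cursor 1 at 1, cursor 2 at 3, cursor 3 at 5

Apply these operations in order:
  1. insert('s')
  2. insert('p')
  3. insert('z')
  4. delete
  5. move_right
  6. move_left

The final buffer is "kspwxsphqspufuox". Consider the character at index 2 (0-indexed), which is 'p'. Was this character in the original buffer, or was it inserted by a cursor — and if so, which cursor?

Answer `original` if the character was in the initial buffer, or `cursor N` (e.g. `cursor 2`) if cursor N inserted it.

After op 1 (insert('s')): buffer="kswxshqsufuox" (len 13), cursors c1@2 c2@5 c3@8, authorship .1..2..3.....
After op 2 (insert('p')): buffer="kspwxsphqspufuox" (len 16), cursors c1@3 c2@7 c3@11, authorship .11..22..33.....
After op 3 (insert('z')): buffer="kspzwxspzhqspzufuox" (len 19), cursors c1@4 c2@9 c3@14, authorship .111..222..333.....
After op 4 (delete): buffer="kspwxsphqspufuox" (len 16), cursors c1@3 c2@7 c3@11, authorship .11..22..33.....
After op 5 (move_right): buffer="kspwxsphqspufuox" (len 16), cursors c1@4 c2@8 c3@12, authorship .11..22..33.....
After op 6 (move_left): buffer="kspwxsphqspufuox" (len 16), cursors c1@3 c2@7 c3@11, authorship .11..22..33.....
Authorship (.=original, N=cursor N): . 1 1 . . 2 2 . . 3 3 . . . . .
Index 2: author = 1

Answer: cursor 1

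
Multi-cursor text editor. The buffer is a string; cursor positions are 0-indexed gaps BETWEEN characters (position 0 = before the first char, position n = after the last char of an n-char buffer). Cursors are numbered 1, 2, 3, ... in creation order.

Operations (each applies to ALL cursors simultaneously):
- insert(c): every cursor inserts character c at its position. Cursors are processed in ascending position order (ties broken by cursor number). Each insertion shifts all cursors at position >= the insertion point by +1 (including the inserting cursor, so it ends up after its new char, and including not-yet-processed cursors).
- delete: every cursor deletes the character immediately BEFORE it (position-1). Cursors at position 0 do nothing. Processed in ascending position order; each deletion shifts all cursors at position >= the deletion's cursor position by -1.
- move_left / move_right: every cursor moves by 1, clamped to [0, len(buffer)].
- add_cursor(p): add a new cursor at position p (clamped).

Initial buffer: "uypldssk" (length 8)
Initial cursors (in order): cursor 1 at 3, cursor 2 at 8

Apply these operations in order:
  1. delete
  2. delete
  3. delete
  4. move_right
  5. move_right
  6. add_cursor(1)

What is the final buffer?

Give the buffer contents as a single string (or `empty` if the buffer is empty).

After op 1 (delete): buffer="uyldss" (len 6), cursors c1@2 c2@6, authorship ......
After op 2 (delete): buffer="ulds" (len 4), cursors c1@1 c2@4, authorship ....
After op 3 (delete): buffer="ld" (len 2), cursors c1@0 c2@2, authorship ..
After op 4 (move_right): buffer="ld" (len 2), cursors c1@1 c2@2, authorship ..
After op 5 (move_right): buffer="ld" (len 2), cursors c1@2 c2@2, authorship ..
After op 6 (add_cursor(1)): buffer="ld" (len 2), cursors c3@1 c1@2 c2@2, authorship ..

Answer: ld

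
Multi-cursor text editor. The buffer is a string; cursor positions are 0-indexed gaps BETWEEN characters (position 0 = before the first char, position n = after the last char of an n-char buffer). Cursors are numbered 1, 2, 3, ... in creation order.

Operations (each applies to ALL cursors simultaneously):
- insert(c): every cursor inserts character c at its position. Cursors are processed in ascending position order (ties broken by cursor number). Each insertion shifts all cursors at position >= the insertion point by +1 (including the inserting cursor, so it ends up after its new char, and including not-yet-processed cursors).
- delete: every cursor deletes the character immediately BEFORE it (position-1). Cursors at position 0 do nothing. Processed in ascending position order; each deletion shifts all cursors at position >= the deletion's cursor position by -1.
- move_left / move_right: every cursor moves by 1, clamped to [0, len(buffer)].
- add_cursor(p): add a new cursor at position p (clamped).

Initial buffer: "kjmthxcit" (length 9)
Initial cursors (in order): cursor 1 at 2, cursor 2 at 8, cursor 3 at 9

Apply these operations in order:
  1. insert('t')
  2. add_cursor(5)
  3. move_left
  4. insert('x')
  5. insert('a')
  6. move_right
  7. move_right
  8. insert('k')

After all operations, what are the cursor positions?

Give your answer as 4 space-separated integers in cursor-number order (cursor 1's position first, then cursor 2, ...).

Answer: 7 20 24 12

Derivation:
After op 1 (insert('t')): buffer="kjtmthxcittt" (len 12), cursors c1@3 c2@10 c3@12, authorship ..1......2.3
After op 2 (add_cursor(5)): buffer="kjtmthxcittt" (len 12), cursors c1@3 c4@5 c2@10 c3@12, authorship ..1......2.3
After op 3 (move_left): buffer="kjtmthxcittt" (len 12), cursors c1@2 c4@4 c2@9 c3@11, authorship ..1......2.3
After op 4 (insert('x')): buffer="kjxtmxthxcixttxt" (len 16), cursors c1@3 c4@6 c2@12 c3@15, authorship ..11.4.....22.33
After op 5 (insert('a')): buffer="kjxatmxathxcixattxat" (len 20), cursors c1@4 c4@8 c2@15 c3@19, authorship ..111.44.....222.333
After op 6 (move_right): buffer="kjxatmxathxcixattxat" (len 20), cursors c1@5 c4@9 c2@16 c3@20, authorship ..111.44.....222.333
After op 7 (move_right): buffer="kjxatmxathxcixattxat" (len 20), cursors c1@6 c4@10 c2@17 c3@20, authorship ..111.44.....222.333
After op 8 (insert('k')): buffer="kjxatmkxathkxcixattkxatk" (len 24), cursors c1@7 c4@12 c2@20 c3@24, authorship ..111.144..4...222.23333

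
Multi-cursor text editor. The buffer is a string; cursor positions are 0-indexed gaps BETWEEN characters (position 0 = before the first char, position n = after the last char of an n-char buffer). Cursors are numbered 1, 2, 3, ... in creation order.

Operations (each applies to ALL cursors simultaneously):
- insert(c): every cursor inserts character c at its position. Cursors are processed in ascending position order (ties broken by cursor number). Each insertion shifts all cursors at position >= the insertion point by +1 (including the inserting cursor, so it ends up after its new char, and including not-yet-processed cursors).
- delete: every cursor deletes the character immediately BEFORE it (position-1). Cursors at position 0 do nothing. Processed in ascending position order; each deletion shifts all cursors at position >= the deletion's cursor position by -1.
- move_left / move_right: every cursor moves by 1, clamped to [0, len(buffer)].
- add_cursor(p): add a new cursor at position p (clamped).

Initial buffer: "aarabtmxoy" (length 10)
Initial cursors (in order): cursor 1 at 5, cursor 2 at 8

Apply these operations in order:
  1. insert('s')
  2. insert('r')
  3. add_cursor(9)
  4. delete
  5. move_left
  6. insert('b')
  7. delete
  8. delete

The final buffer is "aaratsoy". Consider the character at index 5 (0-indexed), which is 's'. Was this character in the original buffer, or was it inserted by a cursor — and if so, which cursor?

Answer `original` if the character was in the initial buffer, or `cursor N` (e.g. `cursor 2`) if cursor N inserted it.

Answer: cursor 2

Derivation:
After op 1 (insert('s')): buffer="aarabstmxsoy" (len 12), cursors c1@6 c2@10, authorship .....1...2..
After op 2 (insert('r')): buffer="aarabsrtmxsroy" (len 14), cursors c1@7 c2@12, authorship .....11...22..
After op 3 (add_cursor(9)): buffer="aarabsrtmxsroy" (len 14), cursors c1@7 c3@9 c2@12, authorship .....11...22..
After op 4 (delete): buffer="aarabstxsoy" (len 11), cursors c1@6 c3@7 c2@9, authorship .....1..2..
After op 5 (move_left): buffer="aarabstxsoy" (len 11), cursors c1@5 c3@6 c2@8, authorship .....1..2..
After op 6 (insert('b')): buffer="aarabbsbtxbsoy" (len 14), cursors c1@6 c3@8 c2@11, authorship .....113..22..
After op 7 (delete): buffer="aarabstxsoy" (len 11), cursors c1@5 c3@6 c2@8, authorship .....1..2..
After op 8 (delete): buffer="aaratsoy" (len 8), cursors c1@4 c3@4 c2@5, authorship .....2..
Authorship (.=original, N=cursor N): . . . . . 2 . .
Index 5: author = 2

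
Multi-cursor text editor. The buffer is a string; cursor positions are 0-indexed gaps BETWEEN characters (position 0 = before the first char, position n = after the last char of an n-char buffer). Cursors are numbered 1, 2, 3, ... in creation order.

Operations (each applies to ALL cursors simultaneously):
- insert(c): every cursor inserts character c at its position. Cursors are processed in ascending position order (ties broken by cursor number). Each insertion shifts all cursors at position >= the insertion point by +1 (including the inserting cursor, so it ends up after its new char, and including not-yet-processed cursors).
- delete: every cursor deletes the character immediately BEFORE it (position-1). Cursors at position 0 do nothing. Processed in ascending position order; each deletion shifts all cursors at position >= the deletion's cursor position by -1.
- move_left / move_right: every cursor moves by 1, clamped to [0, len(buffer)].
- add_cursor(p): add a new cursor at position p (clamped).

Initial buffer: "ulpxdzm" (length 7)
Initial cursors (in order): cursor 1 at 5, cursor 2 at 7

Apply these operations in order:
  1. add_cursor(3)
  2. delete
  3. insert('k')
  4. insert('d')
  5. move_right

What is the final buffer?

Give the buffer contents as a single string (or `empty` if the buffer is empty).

After op 1 (add_cursor(3)): buffer="ulpxdzm" (len 7), cursors c3@3 c1@5 c2@7, authorship .......
After op 2 (delete): buffer="ulxz" (len 4), cursors c3@2 c1@3 c2@4, authorship ....
After op 3 (insert('k')): buffer="ulkxkzk" (len 7), cursors c3@3 c1@5 c2@7, authorship ..3.1.2
After op 4 (insert('d')): buffer="ulkdxkdzkd" (len 10), cursors c3@4 c1@7 c2@10, authorship ..33.11.22
After op 5 (move_right): buffer="ulkdxkdzkd" (len 10), cursors c3@5 c1@8 c2@10, authorship ..33.11.22

Answer: ulkdxkdzkd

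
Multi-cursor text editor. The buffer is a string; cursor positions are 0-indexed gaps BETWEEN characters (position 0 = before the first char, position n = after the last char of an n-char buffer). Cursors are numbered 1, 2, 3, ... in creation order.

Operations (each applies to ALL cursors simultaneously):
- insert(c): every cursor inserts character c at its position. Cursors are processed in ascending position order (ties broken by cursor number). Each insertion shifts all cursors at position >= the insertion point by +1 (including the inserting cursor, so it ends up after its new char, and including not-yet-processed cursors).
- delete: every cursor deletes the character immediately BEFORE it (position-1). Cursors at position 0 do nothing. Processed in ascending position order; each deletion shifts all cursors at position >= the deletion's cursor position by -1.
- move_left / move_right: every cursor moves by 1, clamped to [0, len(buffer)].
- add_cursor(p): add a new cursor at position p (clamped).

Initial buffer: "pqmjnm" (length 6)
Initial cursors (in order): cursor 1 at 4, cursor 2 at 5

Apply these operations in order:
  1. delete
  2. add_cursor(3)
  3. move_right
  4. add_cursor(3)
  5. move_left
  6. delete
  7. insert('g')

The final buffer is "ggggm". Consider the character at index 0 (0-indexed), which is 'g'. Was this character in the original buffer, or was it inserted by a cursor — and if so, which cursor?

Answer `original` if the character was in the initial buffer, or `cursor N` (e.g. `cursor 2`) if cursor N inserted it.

Answer: cursor 1

Derivation:
After op 1 (delete): buffer="pqmm" (len 4), cursors c1@3 c2@3, authorship ....
After op 2 (add_cursor(3)): buffer="pqmm" (len 4), cursors c1@3 c2@3 c3@3, authorship ....
After op 3 (move_right): buffer="pqmm" (len 4), cursors c1@4 c2@4 c3@4, authorship ....
After op 4 (add_cursor(3)): buffer="pqmm" (len 4), cursors c4@3 c1@4 c2@4 c3@4, authorship ....
After op 5 (move_left): buffer="pqmm" (len 4), cursors c4@2 c1@3 c2@3 c3@3, authorship ....
After op 6 (delete): buffer="m" (len 1), cursors c1@0 c2@0 c3@0 c4@0, authorship .
After op 7 (insert('g')): buffer="ggggm" (len 5), cursors c1@4 c2@4 c3@4 c4@4, authorship 1234.
Authorship (.=original, N=cursor N): 1 2 3 4 .
Index 0: author = 1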